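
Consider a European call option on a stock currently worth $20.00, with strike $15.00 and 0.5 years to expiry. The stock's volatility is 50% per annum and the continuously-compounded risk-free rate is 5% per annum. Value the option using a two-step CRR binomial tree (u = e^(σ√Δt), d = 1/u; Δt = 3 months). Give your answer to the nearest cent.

CRR parameters: u = e^(σ√Δt) = e^(0.5·√0.25) = 1.2840, d = 1/u = 0.7788
Per-period rate: rΔt = 0.05·0.25 = 0.0125, so R = e^0.0125 = 1.0126
Risk-neutral probability p = (e^0.0125 − 0.7788)/(1.2840 − 0.7788) = 0.2338/0.5052 = 0.4627
Terminal stock prices: S_uu = 32.97, S_ud = 20, S_dd = 12.13
Terminal payoffs (S − K): max(17.97, 0) = 17.97, max(5, 0) = 5, max(-2.869, 0) = 0
Node u (S = 25.68): V_u = e^(−0.0125)·[0.4627·17.9744 + 0.5373·5.0000] = 10.8668
Node d (S = 15.58): V_d = e^(−0.0125)·[0.4627·5.0000 + 0.5373·0.0000] = 2.2849
Node 0 (S = 20): V_0 = e^(−0.0125)·[0.4627·10.8668 + 0.5373·2.2849] = 6.1782

$6.18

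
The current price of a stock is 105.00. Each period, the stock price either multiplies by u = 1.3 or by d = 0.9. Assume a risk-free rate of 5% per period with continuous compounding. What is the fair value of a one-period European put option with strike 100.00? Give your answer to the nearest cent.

Risk-neutral probability p = (e^0.05 − 0.9)/(1.3 − 0.9) = 0.1513/0.4000 = 0.3782
Terminal stock prices: S_u = 136.5, S_d = 94.5
Terminal payoffs (K − S): max(-36.5, 0) = 0, max(5.5, 0) = 5.5
Node 0 (S = 105): V_0 = e^(−0.05)·[0.3782·0.0000 + 0.6218·5.5000] = 3.2532

3.25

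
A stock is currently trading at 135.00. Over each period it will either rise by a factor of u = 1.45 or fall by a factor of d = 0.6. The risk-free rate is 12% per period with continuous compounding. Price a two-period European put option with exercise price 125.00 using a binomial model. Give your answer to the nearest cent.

Risk-neutral probability p = (e^0.12 − 0.6)/(1.45 − 0.6) = 0.5275/0.8500 = 0.6206
Terminal stock prices: S_uu = 283.8, S_ud = 117.4, S_dd = 48.6
Terminal payoffs (K − S): max(-158.8, 0) = 0, max(7.55, 0) = 7.55, max(76.4, 0) = 76.4
Node u (S = 195.8): V_u = e^(−0.12)·[0.6206·0.0000 + 0.3794·7.5500] = 2.5407
Node d (S = 81): V_d = e^(−0.12)·[0.6206·7.5500 + 0.3794·76.4000] = 29.8651
Node 0 (S = 135): V_0 = e^(−0.12)·[0.6206·2.5407 + 0.3794·29.8651] = 11.4483

11.45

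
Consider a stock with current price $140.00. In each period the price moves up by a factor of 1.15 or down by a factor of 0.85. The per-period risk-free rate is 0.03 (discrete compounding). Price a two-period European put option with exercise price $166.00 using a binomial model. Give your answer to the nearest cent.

Risk-neutral probability p = (1 + 0.03 − 0.85)/(1.15 − 0.85) = 0.1800/0.3000 = 0.6000
Terminal stock prices: S_uu = 185.1, S_ud = 136.8, S_dd = 101.1
Terminal payoffs (K − S): max(-19.15, 0) = 0, max(29.15, 0) = 29.15, max(64.85, 0) = 64.85
Node u (S = 161): V_u = 1/1.03·[0.6000·0.0000 + 0.4000·29.1500] = 11.3204
Node d (S = 119): V_d = 1/1.03·[0.6000·29.1500 + 0.4000·64.8500] = 42.1650
Node 0 (S = 140): V_0 = 1/1.03·[0.6000·11.3204 + 0.4000·42.1650] = 22.9692

$22.97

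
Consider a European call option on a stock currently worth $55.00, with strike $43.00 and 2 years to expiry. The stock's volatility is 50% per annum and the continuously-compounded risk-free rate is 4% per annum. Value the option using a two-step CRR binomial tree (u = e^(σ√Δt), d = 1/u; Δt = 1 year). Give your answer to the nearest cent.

$22.46

CRR parameters: u = e^(σ√Δt) = e^(0.5·√1) = 1.6487, d = 1/u = 0.6065
Per-period rate: rΔt = 0.04·1 = 0.04, so R = e^0.04 = 1.0408
Risk-neutral probability p = (e^0.04 − 0.6065)/(1.6487 − 0.6065) = 0.4343/1.0422 = 0.4167
Terminal stock prices: S_uu = 149.5, S_ud = 55, S_dd = 20.23
Terminal payoffs (S − K): max(106.5, 0) = 106.5, max(12, 0) = 12, max(-22.77, 0) = 0
Node u (S = 90.68): V_u = e^(−0.04)·[0.4167·106.5055 + 0.5833·12.0000] = 49.3657
Node d (S = 33.36): V_d = e^(−0.04)·[0.4167·12.0000 + 0.5833·0.0000] = 4.8043
Node 0 (S = 55): V_0 = e^(−0.04)·[0.4167·49.3657 + 0.5833·4.8043] = 22.4566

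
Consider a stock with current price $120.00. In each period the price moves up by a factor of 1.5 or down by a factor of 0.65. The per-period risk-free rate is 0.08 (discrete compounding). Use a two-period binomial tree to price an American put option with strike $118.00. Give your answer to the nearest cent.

$18.51

Risk-neutral probability p = (1 + 0.08 − 0.65)/(1.5 − 0.65) = 0.4300/0.8500 = 0.5059
Terminal stock prices: S_uu = 270, S_ud = 117, S_dd = 50.7
Terminal payoffs (K − S): max(-152, 0) = 0, max(1, 0) = 1, max(67.3, 0) = 67.3
Node u (S = 180): continuation = 1/1.08·[0.5059·0.0000 + 0.4941·1.0000] = 0.4575; exercise value = 0.0000 ≤ continuation, so V_u = 0.4575
Node d (S = 78): continuation = 1/1.08·[0.5059·1.0000 + 0.4941·67.3000] = 31.2593; exercise value = 40.0000 > continuation, so V_d = 40.0000 (exercise)
Node 0 (S = 120): continuation = 1/1.08·[0.5059·0.4575 + 0.4941·40.0000] = 18.5150; exercise value = 0.0000 ≤ continuation, so V_0 = 18.5150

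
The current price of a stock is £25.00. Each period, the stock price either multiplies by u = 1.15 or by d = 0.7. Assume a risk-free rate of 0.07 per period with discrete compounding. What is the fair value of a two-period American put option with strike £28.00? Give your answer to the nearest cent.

£3.00

Risk-neutral probability p = (1 + 0.07 − 0.7)/(1.15 − 0.7) = 0.3700/0.4500 = 0.8222
Terminal stock prices: S_uu = 33.06, S_ud = 20.12, S_dd = 12.25
Terminal payoffs (K − S): max(-5.062, 0) = 0, max(7.875, 0) = 7.875, max(15.75, 0) = 15.75
Node u (S = 28.75): continuation = 1/1.07·[0.8222·0.0000 + 0.1778·7.8750] = 1.3084; exercise value = 0.0000 ≤ continuation, so V_u = 1.3084
Node d (S = 17.5): continuation = 1/1.07·[0.8222·7.8750 + 0.1778·15.7500] = 8.6682; exercise value = 10.5000 > continuation, so V_d = 10.5000 (exercise)
Node 0 (S = 25): continuation = 1/1.07·[0.8222·1.3084 + 0.1778·10.5000] = 2.7500; exercise value = 3.0000 > continuation, so V_0 = 3.0000 (exercise)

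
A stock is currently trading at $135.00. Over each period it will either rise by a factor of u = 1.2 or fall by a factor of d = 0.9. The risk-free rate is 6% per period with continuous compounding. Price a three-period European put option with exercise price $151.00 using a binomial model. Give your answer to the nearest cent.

$9.96

Risk-neutral probability p = (e^0.06 − 0.9)/(1.2 − 0.9) = 0.1618/0.3000 = 0.5395
Terminal stock prices: S_uuu = 233.3, S_uud = 175, S_udd = 131.2, S_ddd = 98.42
Terminal payoffs (K − S): max(-82.28, 0) = 0, max(-23.96, 0) = 0, max(19.78, 0) = 19.78, max(52.58, 0) = 52.58
Node uu (S = 194.4): V_uu = e^(−0.06)·[0.5395·0.0000 + 0.4605·0.0000] = 0.0000
Node ud (S = 145.8): V_ud = e^(−0.06)·[0.5395·0.0000 + 0.4605·19.7800] = 8.5791
Node dd (S = 109.4): V_dd = e^(−0.06)·[0.5395·19.7800 + 0.4605·52.5850] = 32.8564
Node u (S = 162): V_u = e^(−0.06)·[0.5395·0.0000 + 0.4605·8.5791] = 3.7210
Node d (S = 121.5): V_d = e^(−0.06)·[0.5395·8.5791 + 0.4605·32.8564] = 18.6092
Node 0 (S = 135): V_0 = e^(−0.06)·[0.5395·3.7210 + 0.4605·18.6092] = 9.9617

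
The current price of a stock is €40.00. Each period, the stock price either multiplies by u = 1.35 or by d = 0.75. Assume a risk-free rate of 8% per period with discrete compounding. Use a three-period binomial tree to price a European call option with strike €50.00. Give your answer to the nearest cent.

Risk-neutral probability p = (1 + 0.08 − 0.75)/(1.35 − 0.75) = 0.3300/0.6000 = 0.5500
Terminal stock prices: S_uuu = 98.42, S_uud = 54.68, S_udd = 30.38, S_ddd = 16.88
Terminal payoffs (S − K): max(48.42, 0) = 48.42, max(4.675, 0) = 4.675, max(-19.62, 0) = 0, max(-33.12, 0) = 0
Node uu (S = 72.9): V_uu = 1/1.08·[0.5500·48.4150 + 0.4500·4.6750] = 26.6037
Node ud (S = 40.5): V_ud = 1/1.08·[0.5500·4.6750 + 0.4500·0.0000] = 2.3808
Node dd (S = 22.5): V_dd = 1/1.08·[0.5500·0.0000 + 0.4500·0.0000] = 0.0000
Node u (S = 54): V_u = 1/1.08·[0.5500·26.6037 + 0.4500·2.3808] = 14.5402
Node d (S = 30): V_d = 1/1.08·[0.5500·2.3808 + 0.4500·0.0000] = 1.2124
Node 0 (S = 40): V_0 = 1/1.08·[0.5500·14.5402 + 0.4500·1.2124] = 7.9099

€7.91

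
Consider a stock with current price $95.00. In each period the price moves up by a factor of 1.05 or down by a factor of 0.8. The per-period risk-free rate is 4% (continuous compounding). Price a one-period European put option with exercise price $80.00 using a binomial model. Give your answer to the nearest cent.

$0.14

Risk-neutral probability p = (e^0.04 − 0.8)/(1.05 − 0.8) = 0.2408/0.2500 = 0.9632
Terminal stock prices: S_u = 99.75, S_d = 76
Terminal payoffs (K − S): max(-19.75, 0) = 0, max(4, 0) = 4
Node 0 (S = 95): V_0 = e^(−0.04)·[0.9632·0.0000 + 0.0368·4.0000] = 0.1413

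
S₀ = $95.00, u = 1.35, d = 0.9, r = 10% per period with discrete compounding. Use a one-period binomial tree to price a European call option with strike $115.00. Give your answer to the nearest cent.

Risk-neutral probability p = (1 + 0.1 − 0.9)/(1.35 − 0.9) = 0.2000/0.4500 = 0.4444
Terminal stock prices: S_u = 128.2, S_d = 85.5
Terminal payoffs (S − K): max(13.25, 0) = 13.25, max(-29.5, 0) = 0
Node 0 (S = 95): V_0 = 1/1.1·[0.4444·13.2500 + 0.5556·0.0000] = 5.3535

$5.35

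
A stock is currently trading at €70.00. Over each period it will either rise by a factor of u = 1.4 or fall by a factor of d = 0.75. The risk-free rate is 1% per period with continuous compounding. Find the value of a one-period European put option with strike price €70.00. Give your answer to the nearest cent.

Risk-neutral probability p = (e^0.01 − 0.75)/(1.4 − 0.75) = 0.2601/0.6500 = 0.4001
Terminal stock prices: S_u = 98, S_d = 52.5
Terminal payoffs (K − S): max(-28, 0) = 0, max(17.5, 0) = 17.5
Node 0 (S = 70): V_0 = e^(−0.01)·[0.4001·0.0000 + 0.5999·17.5000] = 10.3942

€10.39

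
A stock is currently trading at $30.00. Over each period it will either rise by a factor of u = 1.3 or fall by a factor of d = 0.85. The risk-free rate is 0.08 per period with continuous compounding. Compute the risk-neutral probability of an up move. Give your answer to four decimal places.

p = 0.5184

Risk-neutral probability p = (e^0.08 − 0.85)/(1.3 − 0.85) = 0.2333/0.4500 = 0.5184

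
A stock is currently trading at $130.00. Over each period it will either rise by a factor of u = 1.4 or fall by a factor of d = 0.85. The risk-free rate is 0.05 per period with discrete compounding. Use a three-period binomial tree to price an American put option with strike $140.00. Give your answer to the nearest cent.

Risk-neutral probability p = (1 + 0.05 − 0.85)/(1.4 − 0.85) = 0.2000/0.5500 = 0.3636
Terminal stock prices: S_uuu = 356.7, S_uud = 216.6, S_udd = 131.5, S_ddd = 79.84
Terminal payoffs (K − S): max(-216.7, 0) = 0, max(-76.58, 0) = 0, max(8.505, 0) = 8.505, max(60.16, 0) = 60.16
Node uu (S = 254.8): continuation = 1/1.05·[0.3636·0.0000 + 0.6364·0.0000] = 0.0000; exercise value = 0.0000 ≤ continuation, so V_uu = 0.0000
Node ud (S = 154.7): continuation = 1/1.05·[0.3636·0.0000 + 0.6364·8.5050] = 5.1545; exercise value = 0.0000 ≤ continuation, so V_ud = 5.1545
Node dd (S = 93.92): continuation = 1/1.05·[0.3636·8.5050 + 0.6364·60.1638] = 39.4083; exercise value = 46.0750 > continuation, so V_dd = 46.0750 (exercise)
Node u (S = 182): continuation = 1/1.05·[0.3636·0.0000 + 0.6364·5.1545] = 3.1240; exercise value = 0.0000 ≤ continuation, so V_u = 3.1240
Node d (S = 110.5): continuation = 1/1.05·[0.3636·5.1545 + 0.6364·46.0750] = 29.7094; exercise value = 29.5000 ≤ continuation, so V_d = 29.7094
Node 0 (S = 130): continuation = 1/1.05·[0.3636·3.1240 + 0.6364·29.7094] = 19.0876; exercise value = 10.0000 ≤ continuation, so V_0 = 19.0876

$19.09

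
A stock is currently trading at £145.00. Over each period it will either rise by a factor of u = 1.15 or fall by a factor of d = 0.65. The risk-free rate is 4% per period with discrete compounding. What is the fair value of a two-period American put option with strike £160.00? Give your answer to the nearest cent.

£22.10

Risk-neutral probability p = (1 + 0.04 − 0.65)/(1.15 − 0.65) = 0.3900/0.5000 = 0.7800
Terminal stock prices: S_uu = 191.8, S_ud = 108.4, S_dd = 61.26
Terminal payoffs (K − S): max(-31.76, 0) = 0, max(51.61, 0) = 51.61, max(98.74, 0) = 98.74
Node u (S = 166.8): continuation = 1/1.04·[0.7800·0.0000 + 0.2200·51.6125] = 10.9180; exercise value = 0.0000 ≤ continuation, so V_u = 10.9180
Node d (S = 94.25): continuation = 1/1.04·[0.7800·51.6125 + 0.2200·98.7375] = 59.5962; exercise value = 65.7500 > continuation, so V_d = 65.7500 (exercise)
Node 0 (S = 145): continuation = 1/1.04·[0.7800·10.9180 + 0.2200·65.7500] = 22.0972; exercise value = 15.0000 ≤ continuation, so V_0 = 22.0972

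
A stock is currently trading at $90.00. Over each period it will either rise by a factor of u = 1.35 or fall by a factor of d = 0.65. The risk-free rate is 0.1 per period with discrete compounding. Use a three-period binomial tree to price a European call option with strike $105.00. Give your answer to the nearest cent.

Risk-neutral probability p = (1 + 0.1 − 0.65)/(1.35 − 0.65) = 0.4500/0.7000 = 0.6429
Terminal stock prices: S_uuu = 221.4, S_uud = 106.6, S_udd = 51.33, S_ddd = 24.72
Terminal payoffs (S − K): max(116.4, 0) = 116.4, max(1.616, 0) = 1.616, max(-53.67, 0) = 0, max(-80.28, 0) = 0
Node uu (S = 164): V_uu = 1/1.1·[0.6429·116.4338 + 0.3571·1.6163] = 68.5705
Node ud (S = 78.98): V_ud = 1/1.1·[0.6429·1.6163 + 0.3571·0.0000] = 0.9446
Node dd (S = 38.03): V_dd = 1/1.1·[0.6429·0.0000 + 0.3571·0.0000] = 0.0000
Node u (S = 121.5): V_u = 1/1.1·[0.6429·68.5705 + 0.3571·0.9446] = 40.3803
Node d (S = 58.5): V_d = 1/1.1·[0.6429·0.9446 + 0.3571·0.0000] = 0.5520
Node 0 (S = 90): V_0 = 1/1.1·[0.6429·40.3803 + 0.3571·0.5520] = 23.7781

$23.78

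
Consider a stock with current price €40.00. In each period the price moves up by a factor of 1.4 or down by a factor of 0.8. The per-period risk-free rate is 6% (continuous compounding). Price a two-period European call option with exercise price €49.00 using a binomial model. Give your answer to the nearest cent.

€4.97

Risk-neutral probability p = (e^0.06 − 0.8)/(1.4 − 0.8) = 0.2618/0.6000 = 0.4364
Terminal stock prices: S_uu = 78.4, S_ud = 44.8, S_dd = 25.6
Terminal payoffs (S − K): max(29.4, 0) = 29.4, max(-4.2, 0) = 0, max(-23.4, 0) = 0
Node u (S = 56): V_u = e^(−0.06)·[0.4364·29.4000 + 0.5636·0.0000] = 12.0828
Node d (S = 32): V_d = e^(−0.06)·[0.4364·0.0000 + 0.5636·0.0000] = 0.0000
Node 0 (S = 40): V_0 = e^(−0.06)·[0.4364·12.0828 + 0.5636·0.0000] = 4.9658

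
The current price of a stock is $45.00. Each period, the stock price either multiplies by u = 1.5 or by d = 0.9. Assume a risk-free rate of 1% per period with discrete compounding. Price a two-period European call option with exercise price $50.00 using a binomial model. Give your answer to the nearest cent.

Risk-neutral probability p = (1 + 0.01 − 0.9)/(1.5 − 0.9) = 0.1100/0.6000 = 0.1833
Terminal stock prices: S_uu = 101.2, S_ud = 60.75, S_dd = 36.45
Terminal payoffs (S − K): max(51.25, 0) = 51.25, max(10.75, 0) = 10.75, max(-13.55, 0) = 0
Node u (S = 67.5): V_u = 1/1.01·[0.1833·51.2500 + 0.8167·10.7500] = 17.9950
Node d (S = 40.5): V_d = 1/1.01·[0.1833·10.7500 + 0.8167·0.0000] = 1.9513
Node 0 (S = 45): V_0 = 1/1.01·[0.1833·17.9950 + 0.8167·1.9513] = 4.8442

$4.84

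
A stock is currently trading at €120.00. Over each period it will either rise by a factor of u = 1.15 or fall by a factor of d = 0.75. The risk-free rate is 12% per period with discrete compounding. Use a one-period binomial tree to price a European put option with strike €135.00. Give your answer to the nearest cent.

€3.01

Risk-neutral probability p = (1 + 0.12 − 0.75)/(1.15 − 0.75) = 0.3700/0.4000 = 0.9250
Terminal stock prices: S_u = 138, S_d = 90
Terminal payoffs (K − S): max(-3, 0) = 0, max(45, 0) = 45
Node 0 (S = 120): V_0 = 1/1.12·[0.9250·0.0000 + 0.0750·45.0000] = 3.0134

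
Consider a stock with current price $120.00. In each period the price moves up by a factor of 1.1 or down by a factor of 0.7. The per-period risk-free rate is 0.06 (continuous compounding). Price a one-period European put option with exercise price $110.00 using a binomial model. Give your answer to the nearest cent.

$2.34

Risk-neutral probability p = (e^0.06 − 0.7)/(1.1 − 0.7) = 0.3618/0.4000 = 0.9046
Terminal stock prices: S_u = 132, S_d = 84
Terminal payoffs (K − S): max(-22, 0) = 0, max(26, 0) = 26
Node 0 (S = 120): V_0 = e^(−0.06)·[0.9046·0.0000 + 0.0954·26.0000] = 2.3362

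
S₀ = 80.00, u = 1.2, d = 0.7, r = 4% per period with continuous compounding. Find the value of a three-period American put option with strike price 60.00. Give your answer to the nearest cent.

Risk-neutral probability p = (e^0.04 − 0.7)/(1.2 − 0.7) = 0.3408/0.5000 = 0.6816
Terminal stock prices: S_uuu = 138.2, S_uud = 80.64, S_udd = 47.04, S_ddd = 27.44
Terminal payoffs (K − S): max(-78.24, 0) = 0, max(-20.64, 0) = 0, max(12.96, 0) = 12.96, max(32.56, 0) = 32.56
Node uu (S = 115.2): continuation = e^(−0.04)·[0.6816·0.0000 + 0.3184·0.0000] = 0.0000; exercise value = 0.0000 ≤ continuation, so V_uu = 0.0000
Node ud (S = 67.2): continuation = e^(−0.04)·[0.6816·0.0000 + 0.3184·12.9600] = 3.9644; exercise value = 0.0000 ≤ continuation, so V_ud = 3.9644
Node dd (S = 39.2): continuation = e^(−0.04)·[0.6816·12.9600 + 0.3184·32.5600] = 18.4474; exercise value = 20.8000 > continuation, so V_dd = 20.8000 (exercise)
Node u (S = 96): continuation = e^(−0.04)·[0.6816·0.0000 + 0.3184·3.9644] = 1.2127; exercise value = 0.0000 ≤ continuation, so V_u = 1.2127
Node d (S = 56): continuation = e^(−0.04)·[0.6816·3.9644 + 0.3184·20.8000] = 8.9589; exercise value = 4.0000 ≤ continuation, so V_d = 8.9589
Node 0 (S = 80): continuation = e^(−0.04)·[0.6816·1.2127 + 0.3184·8.9589] = 3.5347; exercise value = 0.0000 ≤ continuation, so V_0 = 3.5347

3.53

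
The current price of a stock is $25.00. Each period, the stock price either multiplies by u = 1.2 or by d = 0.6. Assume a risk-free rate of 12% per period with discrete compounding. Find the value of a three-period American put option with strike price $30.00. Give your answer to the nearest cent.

Risk-neutral probability p = (1 + 0.12 − 0.6)/(1.2 − 0.6) = 0.5200/0.6000 = 0.8667
Terminal stock prices: S_uuu = 43.2, S_uud = 21.6, S_udd = 10.8, S_ddd = 5.4
Terminal payoffs (K − S): max(-13.2, 0) = 0, max(8.4, 0) = 8.4, max(19.2, 0) = 19.2, max(24.6, 0) = 24.6
Node uu (S = 36): continuation = 1/1.12·[0.8667·0.0000 + 0.1333·8.4000] = 1.0000; exercise value = 0.0000 ≤ continuation, so V_uu = 1.0000
Node ud (S = 18): continuation = 1/1.12·[0.8667·8.4000 + 0.1333·19.2000] = 8.7857; exercise value = 12.0000 > continuation, so V_ud = 12.0000 (exercise)
Node dd (S = 9): continuation = 1/1.12·[0.8667·19.2000 + 0.1333·24.6000] = 17.7857; exercise value = 21.0000 > continuation, so V_dd = 21.0000 (exercise)
Node u (S = 30): continuation = 1/1.12·[0.8667·1.0000 + 0.1333·12.0000] = 2.2024; exercise value = 0.0000 ≤ continuation, so V_u = 2.2024
Node d (S = 15): continuation = 1/1.12·[0.8667·12.0000 + 0.1333·21.0000] = 11.7857; exercise value = 15.0000 > continuation, so V_d = 15.0000 (exercise)
Node 0 (S = 25): continuation = 1/1.12·[0.8667·2.2024 + 0.1333·15.0000] = 3.4899; exercise value = 5.0000 > continuation, so V_0 = 5.0000 (exercise)

$5.00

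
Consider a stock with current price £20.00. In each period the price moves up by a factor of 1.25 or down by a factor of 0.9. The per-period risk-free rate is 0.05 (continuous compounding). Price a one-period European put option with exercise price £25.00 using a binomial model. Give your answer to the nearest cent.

Risk-neutral probability p = (e^0.05 − 0.9)/(1.25 − 0.9) = 0.1513/0.3500 = 0.4322
Terminal stock prices: S_u = 25, S_d = 18
Terminal payoffs (K − S): max(0, 0) = 0, max(7, 0) = 7
Node 0 (S = 20): V_0 = e^(−0.05)·[0.4322·0.0000 + 0.5678·7.0000] = 3.7807

£3.78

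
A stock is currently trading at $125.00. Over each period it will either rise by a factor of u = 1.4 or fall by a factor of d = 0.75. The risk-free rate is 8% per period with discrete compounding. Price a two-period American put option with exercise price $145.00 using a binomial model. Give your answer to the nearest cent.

$26.31

Risk-neutral probability p = (1 + 0.08 − 0.75)/(1.4 − 0.75) = 0.3300/0.6500 = 0.5077
Terminal stock prices: S_uu = 245, S_ud = 131.2, S_dd = 70.31
Terminal payoffs (K − S): max(-100, 0) = 0, max(13.75, 0) = 13.75, max(74.69, 0) = 74.69
Node u (S = 175): continuation = 1/1.08·[0.5077·0.0000 + 0.4923·13.7500] = 6.2678; exercise value = 0.0000 ≤ continuation, so V_u = 6.2678
Node d (S = 93.75): continuation = 1/1.08·[0.5077·13.7500 + 0.4923·74.6875] = 40.5093; exercise value = 51.2500 > continuation, so V_d = 51.2500 (exercise)
Node 0 (S = 125): continuation = 1/1.08·[0.5077·6.2678 + 0.4923·51.2500] = 26.3082; exercise value = 20.0000 ≤ continuation, so V_0 = 26.3082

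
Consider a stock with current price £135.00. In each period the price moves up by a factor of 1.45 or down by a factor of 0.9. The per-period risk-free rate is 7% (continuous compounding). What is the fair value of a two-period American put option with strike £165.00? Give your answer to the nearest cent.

£30.00

Risk-neutral probability p = (e^0.07 − 0.9)/(1.45 − 0.9) = 0.1725/0.5500 = 0.3137
Terminal stock prices: S_uu = 283.8, S_ud = 176.2, S_dd = 109.4
Terminal payoffs (K − S): max(-118.8, 0) = 0, max(-11.18, 0) = 0, max(55.65, 0) = 55.65
Node u (S = 195.8): continuation = e^(−0.07)·[0.3137·0.0000 + 0.6863·0.0000] = 0.0000; exercise value = 0.0000 ≤ continuation, so V_u = 0.0000
Node d (S = 121.5): continuation = e^(−0.07)·[0.3137·0.0000 + 0.6863·55.6500] = 35.6131; exercise value = 43.5000 > continuation, so V_d = 43.5000 (exercise)
Node 0 (S = 135): continuation = e^(−0.07)·[0.3137·0.0000 + 0.6863·43.5000] = 27.8377; exercise value = 30.0000 > continuation, so V_0 = 30.0000 (exercise)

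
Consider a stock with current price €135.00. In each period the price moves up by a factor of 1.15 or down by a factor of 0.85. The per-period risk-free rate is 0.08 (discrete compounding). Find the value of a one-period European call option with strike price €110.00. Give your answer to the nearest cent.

Risk-neutral probability p = (1 + 0.08 − 0.85)/(1.15 − 0.85) = 0.2300/0.3000 = 0.7667
Terminal stock prices: S_u = 155.2, S_d = 114.8
Terminal payoffs (S − K): max(45.25, 0) = 45.25, max(4.75, 0) = 4.75
Node 0 (S = 135): V_0 = 1/1.08·[0.7667·45.2500 + 0.2333·4.7500] = 33.1481

€33.15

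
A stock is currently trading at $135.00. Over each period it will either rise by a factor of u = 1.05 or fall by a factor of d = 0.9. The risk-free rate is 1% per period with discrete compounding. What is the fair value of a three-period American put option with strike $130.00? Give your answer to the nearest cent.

Risk-neutral probability p = (1 + 0.01 − 0.9)/(1.05 − 0.9) = 0.1100/0.1500 = 0.7333
Terminal stock prices: S_uuu = 156.3, S_uud = 134, S_udd = 114.8, S_ddd = 98.42
Terminal payoffs (K − S): max(-26.28, 0) = 0, max(-3.954, 0) = 0, max(15.18, 0) = 15.18, max(31.58, 0) = 31.58
Node uu (S = 148.8): continuation = 1/1.01·[0.7333·0.0000 + 0.2667·0.0000] = 0.0000; exercise value = 0.0000 ≤ continuation, so V_uu = 0.0000
Node ud (S = 127.6): continuation = 1/1.01·[0.7333·0.0000 + 0.2667·15.1825] = 4.0086; exercise value = 2.4250 ≤ continuation, so V_ud = 4.0086
Node dd (S = 109.4): continuation = 1/1.01·[0.7333·15.1825 + 0.2667·31.5850] = 19.3629; exercise value = 20.6500 > continuation, so V_dd = 20.6500 (exercise)
Node u (S = 141.8): continuation = 1/1.01·[0.7333·0.0000 + 0.2667·4.0086] = 1.0584; exercise value = 0.0000 ≤ continuation, so V_u = 1.0584
Node d (S = 121.5): continuation = 1/1.01·[0.7333·4.0086 + 0.2667·20.6500] = 8.3627; exercise value = 8.5000 > continuation, so V_d = 8.5000 (exercise)
Node 0 (S = 135): continuation = 1/1.01·[0.7333·1.0584 + 0.2667·8.5000] = 3.0127; exercise value = 0.0000 ≤ continuation, so V_0 = 3.0127

$3.01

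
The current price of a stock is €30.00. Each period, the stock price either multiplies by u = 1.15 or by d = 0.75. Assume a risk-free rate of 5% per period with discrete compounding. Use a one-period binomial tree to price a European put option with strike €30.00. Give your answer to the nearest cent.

Risk-neutral probability p = (1 + 0.05 − 0.75)/(1.15 − 0.75) = 0.3000/0.4000 = 0.7500
Terminal stock prices: S_u = 34.5, S_d = 22.5
Terminal payoffs (K − S): max(-4.5, 0) = 0, max(7.5, 0) = 7.5
Node 0 (S = 30): V_0 = 1/1.05·[0.7500·0.0000 + 0.2500·7.5000] = 1.7857

€1.79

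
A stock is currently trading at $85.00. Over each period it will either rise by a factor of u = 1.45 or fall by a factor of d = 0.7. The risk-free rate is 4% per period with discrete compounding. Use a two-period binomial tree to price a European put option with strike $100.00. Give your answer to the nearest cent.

$22.41

Risk-neutral probability p = (1 + 0.04 − 0.7)/(1.45 − 0.7) = 0.3400/0.7500 = 0.4533
Terminal stock prices: S_uu = 178.7, S_ud = 86.27, S_dd = 41.65
Terminal payoffs (K − S): max(-78.71, 0) = 0, max(13.73, 0) = 13.73, max(58.35, 0) = 58.35
Node u (S = 123.2): V_u = 1/1.04·[0.4533·0.0000 + 0.5467·13.7250] = 7.2144
Node d (S = 59.5): V_d = 1/1.04·[0.4533·13.7250 + 0.5467·58.3500] = 36.6538
Node 0 (S = 85): V_0 = 1/1.04·[0.4533·7.2144 + 0.5467·36.6538] = 22.4115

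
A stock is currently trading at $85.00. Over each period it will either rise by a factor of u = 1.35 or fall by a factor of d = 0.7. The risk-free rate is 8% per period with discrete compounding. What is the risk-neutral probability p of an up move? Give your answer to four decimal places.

Risk-neutral probability p = (1 + 0.08 − 0.7)/(1.35 − 0.7) = 0.3800/0.6500 = 0.5846

p = 0.5846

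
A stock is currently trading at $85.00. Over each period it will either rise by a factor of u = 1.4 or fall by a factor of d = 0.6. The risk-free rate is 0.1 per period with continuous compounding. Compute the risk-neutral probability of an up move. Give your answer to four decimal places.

p = 0.6315

Risk-neutral probability p = (e^0.1 − 0.6)/(1.4 − 0.6) = 0.5052/0.8000 = 0.6315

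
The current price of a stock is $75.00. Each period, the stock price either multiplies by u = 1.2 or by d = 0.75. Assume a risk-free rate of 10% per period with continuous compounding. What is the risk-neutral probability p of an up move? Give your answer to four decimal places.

p = 0.7893

Risk-neutral probability p = (e^0.1 − 0.75)/(1.2 − 0.75) = 0.3552/0.4500 = 0.7893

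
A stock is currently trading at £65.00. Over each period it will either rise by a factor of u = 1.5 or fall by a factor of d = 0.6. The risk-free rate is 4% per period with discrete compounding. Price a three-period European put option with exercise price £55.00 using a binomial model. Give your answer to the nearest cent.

Risk-neutral probability p = (1 + 0.04 − 0.6)/(1.5 − 0.6) = 0.4400/0.9000 = 0.4889
Terminal stock prices: S_uuu = 219.4, S_uud = 87.75, S_udd = 35.1, S_ddd = 14.04
Terminal payoffs (K − S): max(-164.4, 0) = 0, max(-32.75, 0) = 0, max(19.9, 0) = 19.9, max(40.96, 0) = 40.96
Node uu (S = 146.2): V_uu = 1/1.04·[0.4889·0.0000 + 0.5111·0.0000] = 0.0000
Node ud (S = 58.5): V_ud = 1/1.04·[0.4889·0.0000 + 0.5111·19.9000] = 9.7799
Node dd (S = 23.4): V_dd = 1/1.04·[0.4889·19.9000 + 0.5111·40.9600] = 29.4846
Node u (S = 97.5): V_u = 1/1.04·[0.4889·0.0000 + 0.5111·9.7799] = 4.8064
Node d (S = 39): V_d = 1/1.04·[0.4889·9.7799 + 0.5111·29.4846] = 19.0877
Node 0 (S = 65): V_0 = 1/1.04·[0.4889·4.8064 + 0.5111·19.0877] = 11.6401

£11.64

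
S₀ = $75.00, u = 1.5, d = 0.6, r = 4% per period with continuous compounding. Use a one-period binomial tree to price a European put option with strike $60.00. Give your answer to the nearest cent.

Risk-neutral probability p = (e^0.04 − 0.6)/(1.5 − 0.6) = 0.4408/0.9000 = 0.4898
Terminal stock prices: S_u = 112.5, S_d = 45
Terminal payoffs (K − S): max(-52.5, 0) = 0, max(15, 0) = 15
Node 0 (S = 75): V_0 = e^(−0.04)·[0.4898·0.0000 + 0.5102·15.0000] = 7.3531

$7.35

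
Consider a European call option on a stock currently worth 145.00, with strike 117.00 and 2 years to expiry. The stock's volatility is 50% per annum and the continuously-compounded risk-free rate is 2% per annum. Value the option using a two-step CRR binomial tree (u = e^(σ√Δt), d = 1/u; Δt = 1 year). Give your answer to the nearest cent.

54.83

CRR parameters: u = e^(σ√Δt) = e^(0.5·√1) = 1.6487, d = 1/u = 0.6065
Per-period rate: rΔt = 0.02·1 = 0.02, so R = e^0.02 = 1.0202
Risk-neutral probability p = (e^0.02 − 0.6065)/(1.6487 − 0.6065) = 0.4137/1.0422 = 0.3969
Terminal stock prices: S_uu = 394.2, S_ud = 145, S_dd = 53.34
Terminal payoffs (S − K): max(277.2, 0) = 277.2, max(28, 0) = 28, max(-63.66, 0) = 0
Node u (S = 239.1): V_u = e^(−0.02)·[0.3969·277.1509 + 0.6031·28.0000] = 124.3813
Node d (S = 87.95): V_d = e^(−0.02)·[0.3969·28.0000 + 0.6031·0.0000] = 10.8938
Node 0 (S = 145): V_0 = e^(−0.02)·[0.3969·124.3813 + 0.6031·10.8938] = 54.8321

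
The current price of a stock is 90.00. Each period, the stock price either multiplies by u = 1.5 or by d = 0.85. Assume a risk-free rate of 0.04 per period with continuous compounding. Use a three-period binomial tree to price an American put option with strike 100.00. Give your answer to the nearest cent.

Risk-neutral probability p = (e^0.04 − 0.85)/(1.5 − 0.85) = 0.1908/0.6500 = 0.2936
Terminal stock prices: S_uuu = 303.8, S_uud = 172.1, S_udd = 97.54, S_ddd = 55.27
Terminal payoffs (K − S): max(-203.8, 0) = 0, max(-72.12, 0) = 0, max(2.463, 0) = 2.463, max(44.73, 0) = 44.73
Node uu (S = 202.5): continuation = e^(−0.04)·[0.2936·0.0000 + 0.7064·0.0000] = 0.0000; exercise value = 0.0000 ≤ continuation, so V_uu = 0.0000
Node ud (S = 114.8): continuation = e^(−0.04)·[0.2936·0.0000 + 0.7064·2.4625] = 1.6714; exercise value = 0.0000 ≤ continuation, so V_ud = 1.6714
Node dd (S = 65.02): continuation = e^(−0.04)·[0.2936·2.4625 + 0.7064·44.7288] = 31.0539; exercise value = 34.9750 > continuation, so V_dd = 34.9750 (exercise)
Node u (S = 135): continuation = e^(−0.04)·[0.2936·0.0000 + 0.7064·1.6714] = 1.1345; exercise value = 0.0000 ≤ continuation, so V_u = 1.1345
Node d (S = 76.5): continuation = e^(−0.04)·[0.2936·1.6714 + 0.7064·34.9750] = 24.2105; exercise value = 23.5000 ≤ continuation, so V_d = 24.2105
Node 0 (S = 90): continuation = e^(−0.04)·[0.2936·1.1345 + 0.7064·24.2105] = 16.7527; exercise value = 10.0000 ≤ continuation, so V_0 = 16.7527

16.75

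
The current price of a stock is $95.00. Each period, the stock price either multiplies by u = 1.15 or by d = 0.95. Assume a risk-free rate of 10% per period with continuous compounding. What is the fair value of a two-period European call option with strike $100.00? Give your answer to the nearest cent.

Risk-neutral probability p = (e^0.1 − 0.95)/(1.15 − 0.95) = 0.1552/0.2000 = 0.7759
Terminal stock prices: S_uu = 125.6, S_ud = 103.8, S_dd = 85.74
Terminal payoffs (S − K): max(25.64, 0) = 25.64, max(3.787, 0) = 3.787, max(-14.26, 0) = 0
Node u (S = 109.2): V_u = e^(−0.1)·[0.7759·25.6375 + 0.2241·3.7875] = 18.7663
Node d (S = 90.25): V_d = e^(−0.1)·[0.7759·3.7875 + 0.2241·0.0000] = 2.6589
Node 0 (S = 95): V_0 = e^(−0.1)·[0.7759·18.7663 + 0.2241·2.6589] = 13.7136

$13.71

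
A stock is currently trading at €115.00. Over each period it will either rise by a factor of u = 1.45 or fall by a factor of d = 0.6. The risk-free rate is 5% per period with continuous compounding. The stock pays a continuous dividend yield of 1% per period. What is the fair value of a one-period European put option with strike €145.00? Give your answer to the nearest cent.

Per-period risk-free factor R = e^0.05 = 1.0513; dividend-adjusted growth = e^(0.05−0.01) = 1.0408.
Risk-neutral probability p = (1.0408 − 0.6)/(1.45 − 0.6) = 0.4408/0.8500 = 0.5186
Terminal stock prices: S_u = 166.8, S_d = 69
Terminal payoffs (K − S): max(-21.75, 0) = 0, max(76, 0) = 76
Node 0 (S = 115): V_0 = e^(−0.05)·[0.5186·0.0000 + 0.4814·76.0000] = 34.8020

€34.80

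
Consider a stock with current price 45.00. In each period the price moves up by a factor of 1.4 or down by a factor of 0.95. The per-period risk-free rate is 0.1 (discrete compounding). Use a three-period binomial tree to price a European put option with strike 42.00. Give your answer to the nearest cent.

0.76

Risk-neutral probability p = (1 + 0.1 − 0.95)/(1.4 − 0.95) = 0.1500/0.4500 = 0.3333
Terminal stock prices: S_uuu = 123.5, S_uud = 83.79, S_udd = 56.86, S_ddd = 38.58
Terminal payoffs (K − S): max(-81.48, 0) = 0, max(-41.79, 0) = 0, max(-14.86, 0) = 0, max(3.418, 0) = 3.418
Node uu (S = 88.2): V_uu = 1/1.1·[0.3333·0.0000 + 0.6667·0.0000] = 0.0000
Node ud (S = 59.85): V_ud = 1/1.1·[0.3333·0.0000 + 0.6667·0.0000] = 0.0000
Node dd (S = 40.61): V_dd = 1/1.1·[0.3333·0.0000 + 0.6667·3.4181] = 2.0716
Node u (S = 63): V_u = 1/1.1·[0.3333·0.0000 + 0.6667·0.0000] = 0.0000
Node d (S = 42.75): V_d = 1/1.1·[0.3333·0.0000 + 0.6667·2.0716] = 1.2555
Node 0 (S = 45): V_0 = 1/1.1·[0.3333·0.0000 + 0.6667·1.2555] = 0.7609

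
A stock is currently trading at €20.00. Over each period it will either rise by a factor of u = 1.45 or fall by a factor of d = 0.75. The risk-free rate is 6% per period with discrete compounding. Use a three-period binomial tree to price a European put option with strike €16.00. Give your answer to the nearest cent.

Risk-neutral probability p = (1 + 0.06 − 0.75)/(1.45 − 0.75) = 0.3100/0.7000 = 0.4429
Terminal stock prices: S_uuu = 60.97, S_uud = 31.54, S_udd = 16.31, S_ddd = 8.438
Terminal payoffs (K − S): max(-44.97, 0) = 0, max(-15.54, 0) = 0, max(-0.3125, 0) = 0, max(7.562, 0) = 7.562
Node uu (S = 42.05): V_uu = 1/1.06·[0.4429·0.0000 + 0.5571·0.0000] = 0.0000
Node ud (S = 21.75): V_ud = 1/1.06·[0.4429·0.0000 + 0.5571·0.0000] = 0.0000
Node dd (S = 11.25): V_dd = 1/1.06·[0.4429·0.0000 + 0.5571·7.5625] = 3.9749
Node u (S = 29): V_u = 1/1.06·[0.4429·0.0000 + 0.5571·0.0000] = 0.0000
Node d (S = 15): V_d = 1/1.06·[0.4429·0.0000 + 0.5571·3.9749] = 2.0892
Node 0 (S = 20): V_0 = 1/1.06·[0.4429·0.0000 + 0.5571·2.0892] = 1.0981

€1.10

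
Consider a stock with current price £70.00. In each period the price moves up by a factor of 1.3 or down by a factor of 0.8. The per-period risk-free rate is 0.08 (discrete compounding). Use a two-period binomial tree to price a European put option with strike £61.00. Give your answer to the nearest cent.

£2.69

Risk-neutral probability p = (1 + 0.08 − 0.8)/(1.3 − 0.8) = 0.2800/0.5000 = 0.5600
Terminal stock prices: S_uu = 118.3, S_ud = 72.8, S_dd = 44.8
Terminal payoffs (K − S): max(-57.3, 0) = 0, max(-11.8, 0) = 0, max(16.2, 0) = 16.2
Node u (S = 91): V_u = 1/1.08·[0.5600·0.0000 + 0.4400·0.0000] = 0.0000
Node d (S = 56): V_d = 1/1.08·[0.5600·0.0000 + 0.4400·16.2000] = 6.6000
Node 0 (S = 70): V_0 = 1/1.08·[0.5600·0.0000 + 0.4400·6.6000] = 2.6889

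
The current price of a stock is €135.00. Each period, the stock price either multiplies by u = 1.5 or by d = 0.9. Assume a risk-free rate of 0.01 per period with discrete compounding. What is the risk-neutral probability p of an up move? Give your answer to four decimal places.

Risk-neutral probability p = (1 + 0.01 − 0.9)/(1.5 − 0.9) = 0.1100/0.6000 = 0.1833

p = 0.1833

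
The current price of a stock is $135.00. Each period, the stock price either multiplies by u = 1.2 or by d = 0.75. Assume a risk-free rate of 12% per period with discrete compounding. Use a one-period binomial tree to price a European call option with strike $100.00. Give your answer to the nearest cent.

$45.71

Risk-neutral probability p = (1 + 0.12 − 0.75)/(1.2 − 0.75) = 0.3700/0.4500 = 0.8222
Terminal stock prices: S_u = 162, S_d = 101.2
Terminal payoffs (S − K): max(62, 0) = 62, max(1.25, 0) = 1.25
Node 0 (S = 135): V_0 = 1/1.12·[0.8222·62.0000 + 0.1778·1.2500] = 45.7143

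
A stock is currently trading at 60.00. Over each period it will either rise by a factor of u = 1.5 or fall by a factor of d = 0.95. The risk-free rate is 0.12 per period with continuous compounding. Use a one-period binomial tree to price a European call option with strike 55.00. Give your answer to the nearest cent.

Risk-neutral probability p = (e^0.12 − 0.95)/(1.5 − 0.95) = 0.1775/0.5500 = 0.3227
Terminal stock prices: S_u = 90, S_d = 57
Terminal payoffs (S − K): max(35, 0) = 35, max(2, 0) = 2
Node 0 (S = 60): V_0 = e^(−0.12)·[0.3227·35.0000 + 0.6773·2.0000] = 11.2194

11.22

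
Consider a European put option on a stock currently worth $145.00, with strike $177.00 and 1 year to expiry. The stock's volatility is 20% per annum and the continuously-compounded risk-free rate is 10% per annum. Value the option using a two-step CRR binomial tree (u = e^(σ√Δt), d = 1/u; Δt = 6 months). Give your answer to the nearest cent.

$20.96

CRR parameters: u = e^(σ√Δt) = e^(0.2·√0.5) = 1.1519, d = 1/u = 0.8681
Per-period rate: rΔt = 0.1·0.5 = 0.05, so R = e^0.05 = 1.0513
Risk-neutral probability p = (e^0.05 − 0.8681)/(1.1519 − 0.8681) = 0.1831/0.2838 = 0.6454
Terminal stock prices: S_uu = 192.4, S_ud = 145, S_dd = 109.3
Terminal payoffs (K − S): max(-15.4, 0) = 0, max(32, 0) = 32, max(67.72, 0) = 67.72
Node u (S = 167): V_u = e^(−0.05)·[0.6454·0.0000 + 0.3546·32.0000] = 10.7947
Node d (S = 125.9): V_d = e^(−0.05)·[0.6454·32.0000 + 0.3546·67.7224] = 42.4897
Node 0 (S = 145): V_0 = e^(−0.05)·[0.6454·10.7947 + 0.3546·42.4897] = 20.9600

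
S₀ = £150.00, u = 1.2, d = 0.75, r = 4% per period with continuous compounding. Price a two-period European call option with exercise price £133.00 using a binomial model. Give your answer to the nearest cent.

£32.84

Risk-neutral probability p = (e^0.04 − 0.75)/(1.2 − 0.75) = 0.2908/0.4500 = 0.6462
Terminal stock prices: S_uu = 216, S_ud = 135, S_dd = 84.38
Terminal payoffs (S − K): max(83, 0) = 83, max(2, 0) = 2, max(-48.62, 0) = 0
Node u (S = 180): V_u = e^(−0.04)·[0.6462·83.0000 + 0.3538·2.0000] = 52.2150
Node d (S = 112.5): V_d = e^(−0.04)·[0.6462·2.0000 + 0.3538·0.0000] = 1.2418
Node 0 (S = 150): V_0 = e^(−0.04)·[0.6462·52.2150 + 0.3538·1.2418] = 32.8427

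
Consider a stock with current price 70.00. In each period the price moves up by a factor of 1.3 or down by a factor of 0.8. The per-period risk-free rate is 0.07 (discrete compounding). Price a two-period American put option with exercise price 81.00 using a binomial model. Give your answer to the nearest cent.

Risk-neutral probability p = (1 + 0.07 − 0.8)/(1.3 − 0.8) = 0.2700/0.5000 = 0.5400
Terminal stock prices: S_uu = 118.3, S_ud = 72.8, S_dd = 44.8
Terminal payoffs (K − S): max(-37.3, 0) = 0, max(8.2, 0) = 8.2, max(36.2, 0) = 36.2
Node u (S = 91): continuation = 1/1.07·[0.5400·0.0000 + 0.4600·8.2000] = 3.5252; exercise value = 0.0000 ≤ continuation, so V_u = 3.5252
Node d (S = 56): continuation = 1/1.07·[0.5400·8.2000 + 0.4600·36.2000] = 19.7009; exercise value = 25.0000 > continuation, so V_d = 25.0000 (exercise)
Node 0 (S = 70): continuation = 1/1.07·[0.5400·3.5252 + 0.4600·25.0000] = 12.5268; exercise value = 11.0000 ≤ continuation, so V_0 = 12.5268

12.53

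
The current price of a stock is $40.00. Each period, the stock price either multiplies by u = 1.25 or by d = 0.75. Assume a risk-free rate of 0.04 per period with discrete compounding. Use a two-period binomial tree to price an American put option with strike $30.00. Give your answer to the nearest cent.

$1.22

Risk-neutral probability p = (1 + 0.04 − 0.75)/(1.25 − 0.75) = 0.2900/0.5000 = 0.5800
Terminal stock prices: S_uu = 62.5, S_ud = 37.5, S_dd = 22.5
Terminal payoffs (K − S): max(-32.5, 0) = 0, max(-7.5, 0) = 0, max(7.5, 0) = 7.5
Node u (S = 50): continuation = 1/1.04·[0.5800·0.0000 + 0.4200·0.0000] = 0.0000; exercise value = 0.0000 ≤ continuation, so V_u = 0.0000
Node d (S = 30): continuation = 1/1.04·[0.5800·0.0000 + 0.4200·7.5000] = 3.0288; exercise value = 0.0000 ≤ continuation, so V_d = 3.0288
Node 0 (S = 40): continuation = 1/1.04·[0.5800·0.0000 + 0.4200·3.0288] = 1.2232; exercise value = 0.0000 ≤ continuation, so V_0 = 1.2232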